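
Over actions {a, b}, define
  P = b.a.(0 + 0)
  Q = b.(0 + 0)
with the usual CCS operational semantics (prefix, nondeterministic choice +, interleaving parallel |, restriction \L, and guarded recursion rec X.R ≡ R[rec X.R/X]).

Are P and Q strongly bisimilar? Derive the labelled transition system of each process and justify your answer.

LTS(P): 3 reachable states
  m0 = b.a.(0 + 0) ⊢ —b→ m1
  m1 = a.(0 + 0) ⊢ —a→ m2
  m2 = 0 + 0 ⊢ (no moves)
LTS(Q): 2 reachable states
  n0 = b.(0 + 0) ⊢ —b→ n1
  n1 = 0 + 0 ⊢ (no moves)
Partition-refinement fixed point:
  B0 = {m0}
  B1 = {m1}
  B2 = {m2, n1}
  B3 = {n0}
m0 ∈ B0, n0 ∈ B3 → different blocks

not bisimilar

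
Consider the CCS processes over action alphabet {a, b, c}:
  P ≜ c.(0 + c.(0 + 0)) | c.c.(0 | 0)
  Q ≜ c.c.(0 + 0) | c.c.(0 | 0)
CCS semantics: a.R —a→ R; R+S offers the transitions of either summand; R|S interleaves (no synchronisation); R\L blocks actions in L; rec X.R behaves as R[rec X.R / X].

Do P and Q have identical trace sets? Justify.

P's transition system — 9 states:
  m0 = c.(0 + c.(0 + 0)) | c.c.(0 | 0) ⊢ —c→ m1, —c→ m2
  m1 = (0 + c.(0 + 0)) | c.c.(0 | 0) ⊢ —c→ m3, —c→ m4
  m2 = c.(0 + c.(0 + 0)) | c.(0 | 0) ⊢ —c→ m4, —c→ m5
  m3 = (0 + 0) | c.c.(0 | 0) ⊢ —c→ m6
  m4 = (0 + c.(0 + 0)) | c.(0 | 0) ⊢ —c→ m6, —c→ m7
  m5 = c.(0 + c.(0 + 0)) | (0 | 0) ⊢ —c→ m7
  m6 = (0 + 0) | c.(0 | 0) ⊢ —c→ m8
  m7 = (0 + c.(0 + 0)) | (0 | 0) ⊢ —c→ m8
  m8 = (0 + 0) | (0 | 0) ⊢ ∅
Q's transition system — 9 states:
  n0 = c.c.(0 + 0) | c.c.(0 | 0) ⊢ —c→ n1, —c→ n2
  n1 = c.(0 + 0) | c.c.(0 | 0) ⊢ —c→ n3, —c→ n4
  n2 = c.c.(0 + 0) | c.(0 | 0) ⊢ —c→ n4, —c→ n5
  n3 = (0 + 0) | c.c.(0 | 0) ⊢ —c→ n6
  n4 = c.(0 + 0) | c.(0 | 0) ⊢ —c→ n6, —c→ n7
  n5 = c.c.(0 + 0) | (0 | 0) ⊢ —c→ n7
  n6 = (0 + 0) | c.(0 | 0) ⊢ —c→ n8
  n7 = c.(0 + 0) | (0 | 0) ⊢ —c→ n8
  n8 = (0 + 0) | (0 | 0) ⊢ ∅
Bisimilarity quotient blocks:
  B0 = {m0, n0}
  B1 = {m1, m2, n1, n2}
  B2 = {m3, m4, m5, n3, n4, n5}
  B3 = {m6, m7, n6, n7}
  B4 = {m8, n8}
m0 ∈ B0, n0 ∈ B0 → same block
Bisimilar ⇒ trace-equivalent.

trace-equivalent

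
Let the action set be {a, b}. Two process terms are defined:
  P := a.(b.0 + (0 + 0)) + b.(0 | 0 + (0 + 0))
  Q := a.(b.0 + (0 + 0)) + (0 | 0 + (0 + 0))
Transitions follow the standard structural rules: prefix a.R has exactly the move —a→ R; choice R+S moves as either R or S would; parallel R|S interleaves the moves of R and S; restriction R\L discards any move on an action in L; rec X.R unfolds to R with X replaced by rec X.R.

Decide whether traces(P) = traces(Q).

Reachable graph of P (4 states):
  u0 = a.(b.0 + (0 + 0)) + b.(0 | 0 + (0 + 0)) :: --a--▸ u1, --b--▸ u2
  u1 = b.0 + (0 + 0) :: --b--▸ u3
  u2 = 0 | 0 + (0 + 0) :: (no moves)
  u3 = 0 :: (no moves)
Reachable graph of Q (3 states):
  v0 = a.(b.0 + (0 + 0)) + (0 | 0 + (0 + 0)) :: --a--▸ v1
  v1 = b.0 + (0 + 0) :: --b--▸ v2
  v2 = 0 :: (no moves)
Trace ⟨b⟩ through P, begin at {u0}:
  step 1 (b): {u2}
  — P admits the full trace.
Trace ⟨b⟩ through Q, begin at {v0}:
  step 1 (b): ∅ (Q stuck)

traces(P) ≠ traces(Q) — witness ⟨b⟩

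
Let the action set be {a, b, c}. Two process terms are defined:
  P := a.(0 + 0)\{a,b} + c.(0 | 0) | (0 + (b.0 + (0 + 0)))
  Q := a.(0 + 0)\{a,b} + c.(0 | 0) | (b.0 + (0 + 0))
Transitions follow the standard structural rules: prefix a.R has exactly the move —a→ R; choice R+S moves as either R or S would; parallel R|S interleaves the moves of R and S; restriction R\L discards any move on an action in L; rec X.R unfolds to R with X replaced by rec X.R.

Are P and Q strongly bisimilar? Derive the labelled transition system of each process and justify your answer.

Reachable graph of P (5 states):
  s0 = a.(0 + 0)\{a,b} + c.(0 | 0) | (0 + (b.0 + (0 + 0))) has moves =a=> s1, =b=> s2, =c=> s3
  s1 = (0 + 0)\{a,b} has moves ∅
  s2 = c.(0 | 0) | 0 has moves =c=> s4
  s3 = 0 | 0 | (0 + (b.0 + (0 + 0))) has moves =b=> s4
  s4 = 0 | 0 | 0 has moves ∅
Reachable graph of Q (5 states):
  t0 = a.(0 + 0)\{a,b} + c.(0 | 0) | (b.0 + (0 + 0)) has moves =a=> t1, =b=> t2, =c=> t3
  t1 = (0 + 0)\{a,b} has moves ∅
  t2 = c.(0 | 0) | 0 has moves =c=> t4
  t3 = 0 | 0 | (b.0 + (0 + 0)) has moves =b=> t4
  t4 = 0 | 0 | 0 has moves ∅
Bisimilarity quotient blocks:
  B0 = {s0, t0}
  B1 = {s3, t3}
  B2 = {s1, s4, t1, t4}
  B3 = {s2, t2}
s0 ∈ B0, t0 ∈ B0 → same block

bisimilar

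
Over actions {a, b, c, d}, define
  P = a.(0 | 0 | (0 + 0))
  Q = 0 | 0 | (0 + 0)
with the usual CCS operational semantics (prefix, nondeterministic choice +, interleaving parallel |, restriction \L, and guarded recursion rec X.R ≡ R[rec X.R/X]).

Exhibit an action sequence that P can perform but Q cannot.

a

LTS(P): 2 reachable states
  s0 = a.(0 | 0 | (0 + 0)) :: =a=> s1
  s1 = 0 | 0 | (0 + 0) :: deadlocked
LTS(Q): 1 reachable states
  t0 = 0 | 0 | (0 + 0) :: deadlocked
Executing a from P (initial set {s0}):
  step 1 (a): {s1}
  P completes σ.
Executing a from Q (initial set {t0}):
  step 1 (a): no successor for Q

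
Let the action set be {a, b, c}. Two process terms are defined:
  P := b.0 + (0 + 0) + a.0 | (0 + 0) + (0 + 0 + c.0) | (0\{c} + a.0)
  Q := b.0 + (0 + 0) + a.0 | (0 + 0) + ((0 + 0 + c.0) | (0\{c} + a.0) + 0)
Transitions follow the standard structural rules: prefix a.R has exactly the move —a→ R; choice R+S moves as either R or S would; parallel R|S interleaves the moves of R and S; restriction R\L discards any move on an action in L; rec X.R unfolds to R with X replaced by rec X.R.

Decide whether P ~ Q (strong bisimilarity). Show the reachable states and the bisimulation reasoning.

Reachable graph of P (6 states):
  m0 = b.0 + (0 + 0) + a.0 | (0 + 0) + (0 + 0 + c.0) | (0\{c} + a.0) | --a--▸ m1, --a--▸ m2, --b--▸ m3, --c--▸ m4
  m1 = (0 + 0 + c.0) | 0 | --c--▸ m5
  m2 = 0 | (0 + 0) | stopped
  m3 = 0 | stopped
  m4 = 0 | (0\{c} + a.0) | --a--▸ m5
  m5 = 0 | 0 | stopped
Reachable graph of Q (6 states):
  n0 = b.0 + (0 + 0) + a.0 | (0 + 0) + ((0 + 0 + c.0) | (0\{c} + a.0) + 0) | --a--▸ n1, --a--▸ n2, --b--▸ n3, --c--▸ n4
  n1 = (0 + 0 + c.0) | 0 | --c--▸ n5
  n2 = 0 | (0 + 0) | stopped
  n3 = 0 | stopped
  n4 = 0 | (0\{c} + a.0) | --a--▸ n5
  n5 = 0 | 0 | stopped
Bisimilarity quotient blocks:
  B0 = {m0, n0}
  B1 = {m4, n4}
  B2 = {m2, m3, m5, n2, n3, n5}
  B3 = {m1, n1}
m0 ∈ B0, n0 ∈ B0 → same block

P ~ Q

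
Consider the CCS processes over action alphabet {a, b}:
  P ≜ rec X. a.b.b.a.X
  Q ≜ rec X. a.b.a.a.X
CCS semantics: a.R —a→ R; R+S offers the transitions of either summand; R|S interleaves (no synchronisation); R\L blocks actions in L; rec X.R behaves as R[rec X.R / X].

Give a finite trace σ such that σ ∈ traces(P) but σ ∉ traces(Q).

abb

P's transition system — 4 states:
  p0 = rec X. a.b.b.a.X has moves --a--▸ p1
  p1 = b.b.a.(rec X. a.b.b.a.X) has moves --b--▸ p2
  p2 = b.a.(rec X. a.b.b.a.X) has moves --b--▸ p3
  p3 = a.(rec X. a.b.b.a.X) has moves --a--▸ p0
Q's transition system — 4 states:
  q0 = rec X. a.b.a.a.X has moves --a--▸ q1
  q1 = b.a.a.(rec X. a.b.a.a.X) has moves --b--▸ q2
  q2 = a.a.(rec X. a.b.a.a.X) has moves --a--▸ q3
  q3 = a.(rec X. a.b.a.a.X) has moves --a--▸ q0
Run σ = ⟨abb⟩ on P: start {p0}
  [1] a ⇒ {p1}
  [2] b ⇒ {p2}
  [3] b ⇒ {p3}
  P completes σ.
Run σ = ⟨abb⟩ on Q: start {q0}
  [1] a ⇒ {q1}
  [2] b ⇒ {q2}
  [3] b ⇒ ∅ (Q stuck)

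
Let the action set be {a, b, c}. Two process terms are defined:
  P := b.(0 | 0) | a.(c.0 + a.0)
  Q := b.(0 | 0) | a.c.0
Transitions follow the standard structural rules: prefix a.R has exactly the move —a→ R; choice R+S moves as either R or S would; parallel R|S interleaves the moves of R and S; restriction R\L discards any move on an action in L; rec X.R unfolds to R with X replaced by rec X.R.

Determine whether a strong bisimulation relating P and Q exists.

NO

LTS(P): 6 reachable states
  p0 = b.(0 | 0) | a.(c.0 + a.0) → ··a··> p1, ··b··> p2
  p1 = b.(0 | 0) | (c.0 + a.0) → ··a··> p3, ··b··> p4, ··c··> p3
  p2 = 0 | 0 | a.(c.0 + a.0) → ··a··> p4
  p3 = b.(0 | 0) | 0 → ··b··> p5
  p4 = 0 | 0 | (c.0 + a.0) → ··a··> p5, ··c··> p5
  p5 = 0 | 0 | 0 → deadlocked
LTS(Q): 6 reachable states
  q0 = b.(0 | 0) | a.c.0 → ··a··> q1, ··b··> q2
  q1 = b.(0 | 0) | c.0 → ··b··> q3, ··c··> q4
  q2 = 0 | 0 | a.c.0 → ··a··> q3
  q3 = 0 | 0 | c.0 → ··c··> q5
  q4 = b.(0 | 0) | 0 → ··b··> q5
  q5 = 0 | 0 | 0 → deadlocked
Coarsest stable partition (strong bisimilarity classes):
  B0 = {p0}
  B1 = {p2}
  B2 = {p4}
  B3 = {p5, q5}
  B4 = {p1}
  B5 = {p3, q4}
  B6 = {q0}
  B7 = {q2}
  B8 = {q3}
  B9 = {q1}
p0 ∈ B0, q0 ∈ B6 → different blocks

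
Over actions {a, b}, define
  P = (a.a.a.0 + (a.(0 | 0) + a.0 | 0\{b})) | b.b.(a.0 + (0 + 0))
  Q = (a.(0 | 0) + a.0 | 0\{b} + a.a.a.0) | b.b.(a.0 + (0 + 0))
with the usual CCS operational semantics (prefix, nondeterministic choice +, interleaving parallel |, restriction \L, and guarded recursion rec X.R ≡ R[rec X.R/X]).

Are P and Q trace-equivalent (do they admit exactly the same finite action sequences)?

P's transition system — 24 states:
  m0 = (a.a.a.0 + (a.(0 | 0) + a.0 | 0\{b})) | b.b.(a.0 + (0 + 0)) | —a→ m1, —a→ m2, —a→ m3, —b→ m4
  m1 = 0 | 0 | b.b.(a.0 + (0 + 0)) | —b→ m5
  m2 = 0 | 0\{b} | b.b.(a.0 + (0 + 0)) | —b→ m6
  m3 = a.a.0 | b.b.(a.0 + (0 + 0)) | —a→ m7, —b→ m8
  m4 = (a.a.a.0 + (a.(0 | 0) + a.0 | 0\{b})) | b.(a.0 + (0 + 0)) | —a→ m5, —a→ m6, —a→ m8, —b→ m9
  m5 = 0 | 0 | b.(a.0 + (0 + 0)) | —b→ m10
  m6 = 0 | 0\{b} | b.(a.0 + (0 + 0)) | —b→ m11
  m7 = a.0 | b.b.(a.0 + (0 + 0)) | —a→ m12, —b→ m13
  m8 = a.a.0 | b.(a.0 + (0 + 0)) | —a→ m13, —b→ m14
  m9 = (a.a.a.0 + (a.(0 | 0) + a.0 | 0\{b})) | (a.0 + (0 + 0)) | —a→ m10, —a→ m11, —a→ m14, —a→ m15
  m10 = 0 | 0 | (a.0 + (0 + 0)) | —a→ m16
  m11 = 0 | 0\{b} | (a.0 + (0 + 0)) | —a→ m17
  m12 = 0 | b.b.(a.0 + (0 + 0)) | —b→ m18
  m13 = a.0 | b.(a.0 + (0 + 0)) | —a→ m18, —b→ m19
  m14 = a.a.0 | (a.0 + (0 + 0)) | —a→ m19, —a→ m20
  m15 = (a.a.a.0 + (a.(0 | 0) + a.0 | 0\{b})) | 0 | —a→ m16, —a→ m17, —a→ m20
  m16 = 0 | 0 | 0 | ·
  m17 = 0 | 0\{b} | 0 | ·
  m18 = 0 | b.(a.0 + (0 + 0)) | —b→ m21
  m19 = a.0 | (a.0 + (0 + 0)) | —a→ m21, —a→ m22
  m20 = a.a.0 | 0 | —a→ m22
  m21 = 0 | (a.0 + (0 + 0)) | —a→ m23
  m22 = a.0 | 0 | —a→ m23
  m23 = 0 | 0 | ·
Q's transition system — 24 states:
  n0 = (a.(0 | 0) + a.0 | 0\{b} + a.a.a.0) | b.b.(a.0 + (0 + 0)) | —a→ n1, —a→ n2, —a→ n3, —b→ n4
  n1 = 0 | 0 | b.b.(a.0 + (0 + 0)) | —b→ n5
  n2 = 0 | 0\{b} | b.b.(a.0 + (0 + 0)) | —b→ n6
  n3 = a.a.0 | b.b.(a.0 + (0 + 0)) | —a→ n7, —b→ n8
  n4 = (a.(0 | 0) + a.0 | 0\{b} + a.a.a.0) | b.(a.0 + (0 + 0)) | —a→ n5, —a→ n6, —a→ n8, —b→ n9
  n5 = 0 | 0 | b.(a.0 + (0 + 0)) | —b→ n10
  n6 = 0 | 0\{b} | b.(a.0 + (0 + 0)) | —b→ n11
  n7 = a.0 | b.b.(a.0 + (0 + 0)) | —a→ n12, —b→ n13
  n8 = a.a.0 | b.(a.0 + (0 + 0)) | —a→ n13, —b→ n14
  n9 = (a.(0 | 0) + a.0 | 0\{b} + a.a.a.0) | (a.0 + (0 + 0)) | —a→ n10, —a→ n11, —a→ n14, —a→ n15
  n10 = 0 | 0 | (a.0 + (0 + 0)) | —a→ n16
  n11 = 0 | 0\{b} | (a.0 + (0 + 0)) | —a→ n17
  n12 = 0 | b.b.(a.0 + (0 + 0)) | —b→ n18
  n13 = a.0 | b.(a.0 + (0 + 0)) | —a→ n18, —b→ n19
  n14 = a.a.0 | (a.0 + (0 + 0)) | —a→ n19, —a→ n20
  n15 = (a.(0 | 0) + a.0 | 0\{b} + a.a.a.0) | 0 | —a→ n16, —a→ n17, —a→ n20
  n16 = 0 | 0 | 0 | ·
  n17 = 0 | 0\{b} | 0 | ·
  n18 = 0 | b.(a.0 + (0 + 0)) | —b→ n21
  n19 = a.0 | (a.0 + (0 + 0)) | —a→ n21, —a→ n22
  n20 = a.a.0 | 0 | —a→ n22
  n21 = 0 | (a.0 + (0 + 0)) | —a→ n23
  n22 = a.0 | 0 | —a→ n23
  n23 = 0 | 0 | ·
Bisimilarity quotient blocks:
  B0 = {m0, n0}
  B1 = {m1, m12, m2, n1, n12, n2}
  B2 = {m18, m5, m6, n18, n5, n6}
  B3 = {m10, m11, m21, m22, n10, n11, n21, n22}
  B4 = {m16, m17, m23, n16, n17, n23}
  B5 = {m4, n4}
  B6 = {m8, n8}
  B7 = {m14, n14}
  B8 = {m19, m20, n19, n20}
  B9 = {m13, n13}
  B10 = {m9, n9}
  B11 = {m15, n15}
  B12 = {m3, n3}
  B13 = {m7, n7}
m0 ∈ B0, n0 ∈ B0 → same block
Bisimilar ⇒ trace-equivalent.

YES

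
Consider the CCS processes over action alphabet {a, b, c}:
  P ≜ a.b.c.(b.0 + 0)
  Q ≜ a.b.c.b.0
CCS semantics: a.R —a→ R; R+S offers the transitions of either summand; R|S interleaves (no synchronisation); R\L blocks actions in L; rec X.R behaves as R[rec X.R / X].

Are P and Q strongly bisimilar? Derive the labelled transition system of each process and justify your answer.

YES

LTS(P): 5 reachable states
  u0 = a.b.c.(b.0 + 0) → ··a··> u1
  u1 = b.c.(b.0 + 0) → ··b··> u2
  u2 = c.(b.0 + 0) → ··c··> u3
  u3 = b.0 + 0 → ··b··> u4
  u4 = 0 → stopped
LTS(Q): 5 reachable states
  v0 = a.b.c.b.0 → ··a··> v1
  v1 = b.c.b.0 → ··b··> v2
  v2 = c.b.0 → ··c··> v3
  v3 = b.0 → ··b··> v4
  v4 = 0 → stopped
Bisimilarity quotient blocks:
  B0 = {u0, v0}
  B1 = {u1, v1}
  B2 = {u2, v2}
  B3 = {u3, v3}
  B4 = {u4, v4}
u0 ∈ B0, v0 ∈ B0 → same block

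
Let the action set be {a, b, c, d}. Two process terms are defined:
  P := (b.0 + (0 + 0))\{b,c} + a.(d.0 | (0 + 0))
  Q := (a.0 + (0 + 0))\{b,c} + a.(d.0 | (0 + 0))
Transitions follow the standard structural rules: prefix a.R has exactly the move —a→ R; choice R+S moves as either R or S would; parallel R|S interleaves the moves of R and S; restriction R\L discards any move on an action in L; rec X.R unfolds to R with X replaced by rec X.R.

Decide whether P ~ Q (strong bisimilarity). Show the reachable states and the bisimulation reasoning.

P ≁ Q

Reachable graph of P (3 states):
  m0 = (b.0 + (0 + 0))\{b,c} + a.(d.0 | (0 + 0)) has moves =a=> m1
  m1 = d.0 | (0 + 0) has moves =d=> m2
  m2 = 0 | (0 + 0) has moves stopped
Reachable graph of Q (4 states):
  n0 = (a.0 + (0 + 0))\{b,c} + a.(d.0 | (0 + 0)) has moves =a=> n1, =a=> n2
  n1 = 0\{b,c} has moves stopped
  n2 = d.0 | (0 + 0) has moves =d=> n3
  n3 = 0 | (0 + 0) has moves stopped
Coarsest stable partition (strong bisimilarity classes):
  B0 = {m0}
  B1 = {m1, n2}
  B2 = {m2, n1, n3}
  B3 = {n0}
m0 ∈ B0, n0 ∈ B3 → different blocks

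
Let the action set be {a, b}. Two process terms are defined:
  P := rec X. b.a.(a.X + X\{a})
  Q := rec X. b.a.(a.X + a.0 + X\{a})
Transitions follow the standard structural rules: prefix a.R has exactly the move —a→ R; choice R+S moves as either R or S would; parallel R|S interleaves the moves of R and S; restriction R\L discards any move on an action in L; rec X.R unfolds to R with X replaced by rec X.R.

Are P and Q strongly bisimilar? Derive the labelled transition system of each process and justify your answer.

NO

P's transition system — 4 states:
  p0 = rec X. b.a.(a.X + X\{a}) has moves --b--▸ p1
  p1 = a.(a.(rec X. b.a.(a.X + X\{a})) + (rec X. b.a.(a.X + X\{a}))\{a}) has moves --a--▸ p2
  p2 = a.(rec X. b.a.(a.X + X\{a})) + (rec X. b.a.(a.X + X\{a}))\{a} has moves --a--▸ p0, --b--▸ p3
  p3 = (a.(a.(rec X. b.a.(a.X + X\{a})) + (rec X. b.a.(a.X + X\{a}))\{a}))\{a} has moves ∅
Q's transition system — 5 states:
  q0 = rec X. b.a.(a.X + a.0 + X\{a}) has moves --b--▸ q1
  q1 = a.(a.(rec X. b.a.(a.X + a.0 + X\{a})) + a.0 + (rec X. b.a.(a.X + a.0 + X\{a}))\{a}) has moves --a--▸ q2
  q2 = a.(rec X. b.a.(a.X + a.0 + X\{a})) + a.0 + (rec X. b.a.(a.X + a.0 + X\{a}))\{a} has moves --a--▸ q0, --a--▸ q3, --b--▸ q4
  q3 = 0 has moves ∅
  q4 = (a.(a.(rec X. b.a.(a.X + a.0 + X\{a})) + a.0 + (rec X. b.a.(a.X + a.0 + X\{a}))\{a}))\{a} has moves ∅
Partition-refinement fixed point:
  B0 = {p0}
  B1 = {p1}
  B2 = {p2}
  B3 = {p3, q3, q4}
  B4 = {q0}
  B5 = {q1}
  B6 = {q2}
p0 ∈ B0, q0 ∈ B4 → different blocks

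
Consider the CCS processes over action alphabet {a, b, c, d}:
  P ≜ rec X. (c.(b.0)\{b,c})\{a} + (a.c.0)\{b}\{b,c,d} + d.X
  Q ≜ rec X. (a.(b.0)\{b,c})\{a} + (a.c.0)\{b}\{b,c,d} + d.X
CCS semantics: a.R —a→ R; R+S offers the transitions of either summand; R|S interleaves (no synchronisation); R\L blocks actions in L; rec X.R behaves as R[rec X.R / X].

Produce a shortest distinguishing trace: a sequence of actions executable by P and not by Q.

Reachable graph of P (3 states):
  m0 = rec X. (c.(b.0)\{b,c})\{a} + (a.c.0)\{b}\{b,c,d} + d.X | -a-> m1, -c-> m2, -d-> m0
  m1 = (c.0)\{b}\{b,c,d} | ∅
  m2 = (b.0)\{b,c}\{a} | ∅
Reachable graph of Q (2 states):
  n0 = rec X. (a.(b.0)\{b,c})\{a} + (a.c.0)\{b}\{b,c,d} + d.X | -a-> n1, -d-> n0
  n1 = (c.0)\{b}\{b,c,d} | ∅
Executing c from P (initial set {m0}):
  [1] c ⇒ {m2}
  — P admits the full trace.
Executing c from Q (initial set {n0}):
  [1] c ⇒ ∅  — Q cannot continue

c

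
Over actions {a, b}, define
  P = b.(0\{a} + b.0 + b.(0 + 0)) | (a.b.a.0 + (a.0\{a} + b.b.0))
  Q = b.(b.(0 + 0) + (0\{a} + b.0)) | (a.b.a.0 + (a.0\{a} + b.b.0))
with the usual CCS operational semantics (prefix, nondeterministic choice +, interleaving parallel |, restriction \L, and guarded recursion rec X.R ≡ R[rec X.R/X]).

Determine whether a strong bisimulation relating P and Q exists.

LTS(P): 24 reachable states
  m0 = b.(0\{a} + b.0 + b.(0 + 0)) | (a.b.a.0 + (a.0\{a} + b.b.0)) | --a--▸ m1, --a--▸ m2, --b--▸ m3, --b--▸ m4
  m1 = b.(0\{a} + b.0 + b.(0 + 0)) | 0\{a} | --b--▸ m5
  m2 = b.(0\{a} + b.0 + b.(0 + 0)) | b.a.0 | --b--▸ m6, --b--▸ m7
  m3 = (0\{a} + b.0 + b.(0 + 0)) | (a.b.a.0 + (a.0\{a} + b.b.0)) | --a--▸ m5, --a--▸ m6, --b--▸ m10, --b--▸ m8, --b--▸ m9
  m4 = b.(0\{a} + b.0 + b.(0 + 0)) | b.0 | --b--▸ m11, --b--▸ m9
  m5 = (0\{a} + b.0 + b.(0 + 0)) | 0\{a} | --b--▸ m12, --b--▸ m13
  m6 = (0\{a} + b.0 + b.(0 + 0)) | b.a.0 | --b--▸ m14, --b--▸ m15, --b--▸ m16
  m7 = b.(0\{a} + b.0 + b.(0 + 0)) | a.0 | --a--▸ m11, --b--▸ m15
  m8 = (0 + 0) | (a.b.a.0 + (a.0\{a} + b.b.0)) | --a--▸ m12, --a--▸ m14, --b--▸ m17
  m9 = (0\{a} + b.0 + b.(0 + 0)) | b.0 | --b--▸ m17, --b--▸ m18, --b--▸ m19
  m10 = 0 | (a.b.a.0 + (a.0\{a} + b.b.0)) | --a--▸ m13, --a--▸ m16, --b--▸ m19
  m11 = b.(0\{a} + b.0 + b.(0 + 0)) | 0 | --b--▸ m18
  m12 = (0 + 0) | 0\{a} | stopped
  m13 = 0 | 0\{a} | stopped
  m14 = (0 + 0) | b.a.0 | --b--▸ m20
  m15 = (0\{a} + b.0 + b.(0 + 0)) | a.0 | --a--▸ m18, --b--▸ m20, --b--▸ m21
  m16 = 0 | b.a.0 | --b--▸ m21
  m17 = (0 + 0) | b.0 | --b--▸ m22
  m18 = (0\{a} + b.0 + b.(0 + 0)) | 0 | --b--▸ m22, --b--▸ m23
  m19 = 0 | b.0 | --b--▸ m23
  m20 = (0 + 0) | a.0 | --a--▸ m22
  m21 = 0 | a.0 | --a--▸ m23
  m22 = (0 + 0) | 0 | stopped
  m23 = 0 | 0 | stopped
LTS(Q): 24 reachable states
  n0 = b.(b.(0 + 0) + (0\{a} + b.0)) | (a.b.a.0 + (a.0\{a} + b.b.0)) | --a--▸ n1, --a--▸ n2, --b--▸ n3, --b--▸ n4
  n1 = b.(b.(0 + 0) + (0\{a} + b.0)) | 0\{a} | --b--▸ n5
  n2 = b.(b.(0 + 0) + (0\{a} + b.0)) | b.a.0 | --b--▸ n6, --b--▸ n7
  n3 = (b.(0 + 0) + (0\{a} + b.0)) | (a.b.a.0 + (a.0\{a} + b.b.0)) | --a--▸ n5, --a--▸ n6, --b--▸ n10, --b--▸ n8, --b--▸ n9
  n4 = b.(b.(0 + 0) + (0\{a} + b.0)) | b.0 | --b--▸ n11, --b--▸ n9
  n5 = (b.(0 + 0) + (0\{a} + b.0)) | 0\{a} | --b--▸ n12, --b--▸ n13
  n6 = (b.(0 + 0) + (0\{a} + b.0)) | b.a.0 | --b--▸ n14, --b--▸ n15, --b--▸ n16
  n7 = b.(b.(0 + 0) + (0\{a} + b.0)) | a.0 | --a--▸ n11, --b--▸ n15
  n8 = (0 + 0) | (a.b.a.0 + (a.0\{a} + b.b.0)) | --a--▸ n12, --a--▸ n14, --b--▸ n17
  n9 = (b.(0 + 0) + (0\{a} + b.0)) | b.0 | --b--▸ n17, --b--▸ n18, --b--▸ n19
  n10 = 0 | (a.b.a.0 + (a.0\{a} + b.b.0)) | --a--▸ n13, --a--▸ n16, --b--▸ n19
  n11 = b.(b.(0 + 0) + (0\{a} + b.0)) | 0 | --b--▸ n18
  n12 = (0 + 0) | 0\{a} | stopped
  n13 = 0 | 0\{a} | stopped
  n14 = (0 + 0) | b.a.0 | --b--▸ n20
  n15 = (b.(0 + 0) + (0\{a} + b.0)) | a.0 | --a--▸ n18, --b--▸ n20, --b--▸ n21
  n16 = 0 | b.a.0 | --b--▸ n21
  n17 = (0 + 0) | b.0 | --b--▸ n22
  n18 = (b.(0 + 0) + (0\{a} + b.0)) | 0 | --b--▸ n22, --b--▸ n23
  n19 = 0 | b.0 | --b--▸ n23
  n20 = (0 + 0) | a.0 | --a--▸ n22
  n21 = 0 | a.0 | --a--▸ n23
  n22 = (0 + 0) | 0 | stopped
  n23 = 0 | 0 | stopped
Coarsest stable partition (strong bisimilarity classes):
  B0 = {m0, n0}
  B1 = {m2, n2}
  B2 = {m6, n6}
  B3 = {m14, m16, n14, n16}
  B4 = {m20, m21, n20, n21}
  B5 = {m12, m13, m22, m23, n12, n13, n22, n23}
  B6 = {m15, n15}
  B7 = {m17, m18, m19, m5, n17, n18, n19, n5}
  B8 = {m7, n7}
  B9 = {m1, m11, m9, n1, n11, n9}
  B10 = {m3, n3}
  B11 = {m10, m8, n10, n8}
  B12 = {m4, n4}
m0 ∈ B0, n0 ∈ B0 → same block

YES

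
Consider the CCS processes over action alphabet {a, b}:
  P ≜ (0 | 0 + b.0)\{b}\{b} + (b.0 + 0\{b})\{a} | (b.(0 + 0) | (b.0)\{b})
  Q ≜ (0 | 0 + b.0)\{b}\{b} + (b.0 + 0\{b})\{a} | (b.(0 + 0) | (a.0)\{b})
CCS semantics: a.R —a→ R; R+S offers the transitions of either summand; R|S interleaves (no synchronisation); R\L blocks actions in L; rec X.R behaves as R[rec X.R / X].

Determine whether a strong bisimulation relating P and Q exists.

not bisimilar

P's transition system — 4 states:
  u0 = (0 | 0 + b.0)\{b}\{b} + (b.0 + 0\{b})\{a} | (b.(0 + 0) | (b.0)\{b}) :: —b→ u1, —b→ u2
  u1 = (b.0 + 0\{b})\{a} | ((0 + 0) | (b.0)\{b}) :: —b→ u3
  u2 = 0\{a} | (b.(0 + 0) | (b.0)\{b}) :: —b→ u3
  u3 = 0\{a} | ((0 + 0) | (b.0)\{b}) :: ·
Q's transition system — 8 states:
  v0 = (0 | 0 + b.0)\{b}\{b} + (b.0 + 0\{b})\{a} | (b.(0 + 0) | (a.0)\{b}) :: —a→ v1, —b→ v2, —b→ v3
  v1 = (b.0 + 0\{b})\{a} | (b.(0 + 0) | 0\{b}) :: —b→ v4, —b→ v5
  v2 = (b.0 + 0\{b})\{a} | ((0 + 0) | (a.0)\{b}) :: —a→ v4, —b→ v6
  v3 = 0\{a} | (b.(0 + 0) | (a.0)\{b}) :: —a→ v5, —b→ v6
  v4 = (b.0 + 0\{b})\{a} | ((0 + 0) | 0\{b}) :: —b→ v7
  v5 = 0\{a} | (b.(0 + 0) | 0\{b}) :: —b→ v7
  v6 = 0\{a} | ((0 + 0) | (a.0)\{b}) :: —a→ v7
  v7 = 0\{a} | ((0 + 0) | 0\{b}) :: ·
Coarsest stable partition (strong bisimilarity classes):
  B0 = {u0, v1}
  B1 = {u1, u2, v4, v5}
  B2 = {u3, v7}
  B3 = {v0}
  B4 = {v2, v3}
  B5 = {v6}
u0 ∈ B0, v0 ∈ B3 → different blocks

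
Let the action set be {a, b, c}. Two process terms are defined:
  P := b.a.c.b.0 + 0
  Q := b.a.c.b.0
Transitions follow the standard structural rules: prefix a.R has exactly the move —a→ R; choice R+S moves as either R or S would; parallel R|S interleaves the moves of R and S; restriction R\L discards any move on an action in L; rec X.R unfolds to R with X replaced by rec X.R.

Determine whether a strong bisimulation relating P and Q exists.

P's transition system — 5 states:
  m0 = b.a.c.b.0 + 0 → -b-> m1
  m1 = a.c.b.0 → -a-> m2
  m2 = c.b.0 → -c-> m3
  m3 = b.0 → -b-> m4
  m4 = 0 → stopped
Q's transition system — 5 states:
  n0 = b.a.c.b.0 → -b-> n1
  n1 = a.c.b.0 → -a-> n2
  n2 = c.b.0 → -c-> n3
  n3 = b.0 → -b-> n4
  n4 = 0 → stopped
Partition-refinement fixed point:
  B0 = {m0, n0}
  B1 = {m1, n1}
  B2 = {m2, n2}
  B3 = {m3, n3}
  B4 = {m4, n4}
m0 ∈ B0, n0 ∈ B0 → same block

bisimilar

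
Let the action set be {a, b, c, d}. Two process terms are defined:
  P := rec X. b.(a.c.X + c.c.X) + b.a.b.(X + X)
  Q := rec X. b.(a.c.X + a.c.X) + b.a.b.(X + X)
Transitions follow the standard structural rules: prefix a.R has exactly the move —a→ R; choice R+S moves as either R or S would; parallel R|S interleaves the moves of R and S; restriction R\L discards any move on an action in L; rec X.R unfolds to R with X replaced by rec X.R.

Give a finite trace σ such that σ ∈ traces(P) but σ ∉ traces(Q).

bc

Reachable graph of P (6 states):
  s0 = rec X. b.(a.c.X + c.c.X) + b.a.b.(X + X) ⊢ —b→ s1, —b→ s2
  s1 = a.b.((rec X. b.(a.c.X + c.c.X) + b.a.b.(X + X)) + (rec X. b.(a.c.X + c.c.X) + b.a.b.(X + X))) ⊢ —a→ s3
  s2 = a.c.(rec X. b.(a.c.X + c.c.X) + b.a.b.(X + X)) + c.c.(rec X. b.(a.c.X + c.c.X) + b.a.b.(X + X)) ⊢ —a→ s4, —c→ s4
  s3 = b.((rec X. b.(a.c.X + c.c.X) + b.a.b.(X + X)) + (rec X. b.(a.c.X + c.c.X) + b.a.b.(X + X))) ⊢ —b→ s5
  s4 = c.(rec X. b.(a.c.X + c.c.X) + b.a.b.(X + X)) ⊢ —c→ s0
  s5 = (rec X. b.(a.c.X + c.c.X) + b.a.b.(X + X)) + (rec X. b.(a.c.X + c.c.X) + b.a.b.(X + X)) ⊢ —b→ s1, —b→ s2
Reachable graph of Q (6 states):
  t0 = rec X. b.(a.c.X + a.c.X) + b.a.b.(X + X) ⊢ —b→ t1, —b→ t2
  t1 = a.b.((rec X. b.(a.c.X + a.c.X) + b.a.b.(X + X)) + (rec X. b.(a.c.X + a.c.X) + b.a.b.(X + X))) ⊢ —a→ t3
  t2 = a.c.(rec X. b.(a.c.X + a.c.X) + b.a.b.(X + X)) + a.c.(rec X. b.(a.c.X + a.c.X) + b.a.b.(X + X)) ⊢ —a→ t4
  t3 = b.((rec X. b.(a.c.X + a.c.X) + b.a.b.(X + X)) + (rec X. b.(a.c.X + a.c.X) + b.a.b.(X + X))) ⊢ —b→ t5
  t4 = c.(rec X. b.(a.c.X + a.c.X) + b.a.b.(X + X)) ⊢ —c→ t0
  t5 = (rec X. b.(a.c.X + a.c.X) + b.a.b.(X + X)) + (rec X. b.(a.c.X + a.c.X) + b.a.b.(X + X)) ⊢ —b→ t1, —b→ t2
Executing bc from P (initial set {s0}):
  [1] b ⇒ {s1, s2}
  [2] c ⇒ {s4}
  — P admits the full trace.
Executing bc from Q (initial set {t0}):
  [1] b ⇒ {t1, t2}
  [2] c ⇒ no successor for Q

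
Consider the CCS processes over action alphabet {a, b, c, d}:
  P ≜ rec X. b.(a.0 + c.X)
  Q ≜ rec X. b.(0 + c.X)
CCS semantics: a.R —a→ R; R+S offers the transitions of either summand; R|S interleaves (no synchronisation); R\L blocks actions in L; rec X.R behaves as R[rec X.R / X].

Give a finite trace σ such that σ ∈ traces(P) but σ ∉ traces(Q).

P's transition system — 3 states:
  u0 = rec X. b.(a.0 + c.X) has moves --b--▸ u1
  u1 = a.0 + c.(rec X. b.(a.0 + c.X)) has moves --a--▸ u2, --c--▸ u0
  u2 = 0 has moves ∅
Q's transition system — 2 states:
  v0 = rec X. b.(0 + c.X) has moves --b--▸ v1
  v1 = 0 + c.(rec X. b.(0 + c.X)) has moves --c--▸ v0
Executing ba from P (initial set {u0}):
  [1] b ⇒ {u1}
  [2] a ⇒ {u2}
  ✓ P
Executing ba from Q (initial set {v0}):
  [1] b ⇒ {v1}
  [2] a ⇒ ∅ (Q stuck)

ba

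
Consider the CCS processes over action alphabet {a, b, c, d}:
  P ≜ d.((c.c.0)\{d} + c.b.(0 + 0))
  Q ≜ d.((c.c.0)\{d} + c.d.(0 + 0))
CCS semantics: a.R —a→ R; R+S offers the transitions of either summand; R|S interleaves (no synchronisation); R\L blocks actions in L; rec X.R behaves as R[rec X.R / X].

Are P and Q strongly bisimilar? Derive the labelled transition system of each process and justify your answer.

Reachable graph of P (6 states):
  u0 = d.((c.c.0)\{d} + c.b.(0 + 0)) → -d-> u1
  u1 = (c.c.0)\{d} + c.b.(0 + 0) → -c-> u2, -c-> u3
  u2 = (c.0)\{d} → -c-> u4
  u3 = b.(0 + 0) → -b-> u5
  u4 = 0\{d} → ∅
  u5 = 0 + 0 → ∅
Reachable graph of Q (6 states):
  v0 = d.((c.c.0)\{d} + c.d.(0 + 0)) → -d-> v1
  v1 = (c.c.0)\{d} + c.d.(0 + 0) → -c-> v2, -c-> v3
  v2 = (c.0)\{d} → -c-> v4
  v3 = d.(0 + 0) → -d-> v5
  v4 = 0\{d} → ∅
  v5 = 0 + 0 → ∅
Partition-refinement fixed point:
  B0 = {u0}
  B1 = {u1}
  B2 = {u3}
  B3 = {u4, u5, v4, v5}
  B4 = {u2, v2}
  B5 = {v0}
  B6 = {v1}
  B7 = {v3}
u0 ∈ B0, v0 ∈ B5 → different blocks

not bisimilar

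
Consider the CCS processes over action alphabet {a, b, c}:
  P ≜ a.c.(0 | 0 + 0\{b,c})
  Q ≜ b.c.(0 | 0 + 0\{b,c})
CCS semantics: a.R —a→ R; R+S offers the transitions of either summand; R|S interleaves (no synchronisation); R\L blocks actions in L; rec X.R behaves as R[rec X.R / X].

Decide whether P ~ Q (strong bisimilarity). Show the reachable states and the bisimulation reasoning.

Reachable graph of P (3 states):
  s0 = a.c.(0 | 0 + 0\{b,c}) → ··a··> s1
  s1 = c.(0 | 0 + 0\{b,c}) → ··c··> s2
  s2 = 0 | 0 + 0\{b,c} → ∅
Reachable graph of Q (3 states):
  t0 = b.c.(0 | 0 + 0\{b,c}) → ··b··> t1
  t1 = c.(0 | 0 + 0\{b,c}) → ··c··> t2
  t2 = 0 | 0 + 0\{b,c} → ∅
Bisimilarity quotient blocks:
  B0 = {s0}
  B1 = {s1, t1}
  B2 = {s2, t2}
  B3 = {t0}
s0 ∈ B0, t0 ∈ B3 → different blocks

P ≁ Q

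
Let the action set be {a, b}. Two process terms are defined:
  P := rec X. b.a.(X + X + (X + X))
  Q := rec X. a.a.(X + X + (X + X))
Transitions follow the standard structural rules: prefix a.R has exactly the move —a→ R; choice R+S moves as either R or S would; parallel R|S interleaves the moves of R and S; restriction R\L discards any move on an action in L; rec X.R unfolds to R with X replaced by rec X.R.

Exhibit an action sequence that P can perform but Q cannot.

LTS(P): 3 reachable states
  m0 = rec X. b.a.(X + X + (X + X)) → =b=> m1
  m1 = a.((rec X. b.a.(X + X + (X + X))) + (rec X. b.a.(X + X + (X + X))) + ((rec X. b.a.(X + X + (X + X))) + (rec X. b.a.(X + X + (X + X))))) → =a=> m2
  m2 = (rec X. b.a.(X + X + (X + X))) + (rec X. b.a.(X + X + (X + X))) + ((rec X. b.a.(X + X + (X + X))) + (rec X. b.a.(X + X + (X + X)))) → =b=> m1
LTS(Q): 3 reachable states
  n0 = rec X. a.a.(X + X + (X + X)) → =a=> n1
  n1 = a.((rec X. a.a.(X + X + (X + X))) + (rec X. a.a.(X + X + (X + X))) + ((rec X. a.a.(X + X + (X + X))) + (rec X. a.a.(X + X + (X + X))))) → =a=> n2
  n2 = (rec X. a.a.(X + X + (X + X))) + (rec X. a.a.(X + X + (X + X))) + ((rec X. a.a.(X + X + (X + X))) + (rec X. a.a.(X + X + (X + X)))) → =a=> n1
Trace ⟨b⟩ through P, begin at {m0}:
  step 1 (b): {m1}
  ✓ P
Trace ⟨b⟩ through Q, begin at {n0}:
  step 1 (b): ∅ (Q stuck)

b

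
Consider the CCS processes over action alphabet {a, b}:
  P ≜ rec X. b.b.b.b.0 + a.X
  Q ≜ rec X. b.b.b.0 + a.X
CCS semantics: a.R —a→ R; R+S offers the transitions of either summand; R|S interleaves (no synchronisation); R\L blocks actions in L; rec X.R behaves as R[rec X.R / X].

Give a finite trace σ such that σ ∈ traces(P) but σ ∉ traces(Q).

P's transition system — 5 states:
  m0 = rec X. b.b.b.b.0 + a.X → -a-> m0, -b-> m1
  m1 = b.b.b.0 → -b-> m2
  m2 = b.b.0 → -b-> m3
  m3 = b.0 → -b-> m4
  m4 = 0 → ·
Q's transition system — 4 states:
  n0 = rec X. b.b.b.0 + a.X → -a-> n0, -b-> n1
  n1 = b.b.0 → -b-> n2
  n2 = b.0 → -b-> n3
  n3 = 0 → ·
Trace ⟨bbbb⟩ through P, begin at {m0}:
  after b @ step 1: {m1}
  after b @ step 2: {m2}
  after b @ step 3: {m3}
  after b @ step 4: {m4}
  P completes σ.
Trace ⟨bbbb⟩ through Q, begin at {n0}:
  after b @ step 1: {n1}
  after b @ step 2: {n2}
  after b @ step 3: {n3}
  after b @ step 4: ∅  — Q cannot continue

bbbb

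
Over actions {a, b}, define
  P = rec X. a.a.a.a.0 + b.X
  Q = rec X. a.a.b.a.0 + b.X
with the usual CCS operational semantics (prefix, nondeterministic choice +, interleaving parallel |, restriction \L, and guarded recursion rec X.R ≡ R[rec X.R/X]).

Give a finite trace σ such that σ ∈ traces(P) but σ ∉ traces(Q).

aaa

LTS(P): 5 reachable states
  p0 = rec X. a.a.a.a.0 + b.X → --a--▸ p1, --b--▸ p0
  p1 = a.a.a.0 → --a--▸ p2
  p2 = a.a.0 → --a--▸ p3
  p3 = a.0 → --a--▸ p4
  p4 = 0 → stopped
LTS(Q): 5 reachable states
  q0 = rec X. a.a.b.a.0 + b.X → --a--▸ q1, --b--▸ q0
  q1 = a.b.a.0 → --a--▸ q2
  q2 = b.a.0 → --b--▸ q3
  q3 = a.0 → --a--▸ q4
  q4 = 0 → stopped
Executing aaa from P (initial set {p0}):
  after a @ step 1: {p1}
  after a @ step 2: {p2}
  after a @ step 3: {p3}
  P completes σ.
Executing aaa from Q (initial set {q0}):
  after a @ step 1: {q1}
  after a @ step 2: {q2}
  after a @ step 3: no successor for Q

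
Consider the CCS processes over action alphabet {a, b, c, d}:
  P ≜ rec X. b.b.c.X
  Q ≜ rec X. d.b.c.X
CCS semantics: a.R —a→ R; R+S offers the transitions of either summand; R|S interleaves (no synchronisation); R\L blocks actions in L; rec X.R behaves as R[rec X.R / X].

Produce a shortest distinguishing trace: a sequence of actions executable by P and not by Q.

LTS(P): 3 reachable states
  s0 = rec X. b.b.c.X | -b-> s1
  s1 = b.c.(rec X. b.b.c.X) | -b-> s2
  s2 = c.(rec X. b.b.c.X) | -c-> s0
LTS(Q): 3 reachable states
  t0 = rec X. d.b.c.X | -d-> t1
  t1 = b.c.(rec X. d.b.c.X) | -b-> t2
  t2 = c.(rec X. d.b.c.X) | -c-> t0
Run σ = ⟨b⟩ on P: start {s0}
  after b @ step 1: {s1}
  ✓ P
Run σ = ⟨b⟩ on Q: start {t0}
  after b @ step 1: ∅  — Q cannot continue

b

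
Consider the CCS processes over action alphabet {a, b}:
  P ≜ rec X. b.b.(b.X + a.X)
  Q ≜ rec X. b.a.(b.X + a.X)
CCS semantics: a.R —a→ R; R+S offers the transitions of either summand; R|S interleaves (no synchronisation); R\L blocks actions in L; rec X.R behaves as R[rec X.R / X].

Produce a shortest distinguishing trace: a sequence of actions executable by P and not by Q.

bb

Reachable graph of P (3 states):
  m0 = rec X. b.b.(b.X + a.X) → —b→ m1
  m1 = b.(b.(rec X. b.b.(b.X + a.X)) + a.(rec X. b.b.(b.X + a.X))) → —b→ m2
  m2 = b.(rec X. b.b.(b.X + a.X)) + a.(rec X. b.b.(b.X + a.X)) → —a→ m0, —b→ m0
Reachable graph of Q (3 states):
  n0 = rec X. b.a.(b.X + a.X) → —b→ n1
  n1 = a.(b.(rec X. b.a.(b.X + a.X)) + a.(rec X. b.a.(b.X + a.X))) → —a→ n2
  n2 = b.(rec X. b.a.(b.X + a.X)) + a.(rec X. b.a.(b.X + a.X)) → —a→ n0, —b→ n0
Trace ⟨bb⟩ through P, begin at {m0}:
  [1] b ⇒ {m1}
  [2] b ⇒ {m2}
  — P admits the full trace.
Trace ⟨bb⟩ through Q, begin at {n0}:
  [1] b ⇒ {n1}
  [2] b ⇒ ∅  — Q cannot continue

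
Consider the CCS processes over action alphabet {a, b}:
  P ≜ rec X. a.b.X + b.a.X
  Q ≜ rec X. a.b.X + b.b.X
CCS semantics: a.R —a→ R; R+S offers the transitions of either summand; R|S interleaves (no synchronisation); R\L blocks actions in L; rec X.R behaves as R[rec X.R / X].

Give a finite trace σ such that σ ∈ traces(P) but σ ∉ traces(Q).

ba

P's transition system — 3 states:
  s0 = rec X. a.b.X + b.a.X :: ··a··> s1, ··b··> s2
  s1 = b.(rec X. a.b.X + b.a.X) :: ··b··> s0
  s2 = a.(rec X. a.b.X + b.a.X) :: ··a··> s0
Q's transition system — 2 states:
  t0 = rec X. a.b.X + b.b.X :: ··a··> t1, ··b··> t1
  t1 = b.(rec X. a.b.X + b.b.X) :: ··b··> t0
Run σ = ⟨ba⟩ on P: start {s0}
  [1] b ⇒ {s2}
  [2] a ⇒ {s0}
  P completes σ.
Run σ = ⟨ba⟩ on Q: start {t0}
  [1] b ⇒ {t1}
  [2] a ⇒ no successor for Q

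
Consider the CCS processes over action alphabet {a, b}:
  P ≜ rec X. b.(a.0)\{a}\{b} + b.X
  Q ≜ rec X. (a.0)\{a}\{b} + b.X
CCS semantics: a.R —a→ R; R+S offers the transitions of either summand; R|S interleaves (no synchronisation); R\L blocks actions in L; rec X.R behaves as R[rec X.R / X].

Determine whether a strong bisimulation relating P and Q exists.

NO

P's transition system — 2 states:
  s0 = rec X. b.(a.0)\{a}\{b} + b.X has moves --b--▸ s0, --b--▸ s1
  s1 = (a.0)\{a}\{b} has moves stopped
Q's transition system — 1 states:
  t0 = rec X. (a.0)\{a}\{b} + b.X has moves --b--▸ t0
Partition-refinement fixed point:
  B0 = {s0}
  B1 = {s1}
  B2 = {t0}
s0 ∈ B0, t0 ∈ B2 → different blocks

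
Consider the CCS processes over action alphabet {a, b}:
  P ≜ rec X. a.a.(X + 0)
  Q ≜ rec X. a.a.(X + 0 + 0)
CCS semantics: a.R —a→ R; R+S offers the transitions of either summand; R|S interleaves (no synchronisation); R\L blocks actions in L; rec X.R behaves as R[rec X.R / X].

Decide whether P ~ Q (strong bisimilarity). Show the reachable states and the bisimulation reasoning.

YES

LTS(P): 3 reachable states
  u0 = rec X. a.a.(X + 0) :: --a--▸ u1
  u1 = a.((rec X. a.a.(X + 0)) + 0) :: --a--▸ u2
  u2 = (rec X. a.a.(X + 0)) + 0 :: --a--▸ u1
LTS(Q): 3 reachable states
  v0 = rec X. a.a.(X + 0 + 0) :: --a--▸ v1
  v1 = a.((rec X. a.a.(X + 0 + 0)) + 0 + 0) :: --a--▸ v2
  v2 = (rec X. a.a.(X + 0 + 0)) + 0 + 0 :: --a--▸ v1
Partition-refinement fixed point:
  B0 = {u0, u1, u2, v0, v1, v2}
u0 ∈ B0, v0 ∈ B0 → same block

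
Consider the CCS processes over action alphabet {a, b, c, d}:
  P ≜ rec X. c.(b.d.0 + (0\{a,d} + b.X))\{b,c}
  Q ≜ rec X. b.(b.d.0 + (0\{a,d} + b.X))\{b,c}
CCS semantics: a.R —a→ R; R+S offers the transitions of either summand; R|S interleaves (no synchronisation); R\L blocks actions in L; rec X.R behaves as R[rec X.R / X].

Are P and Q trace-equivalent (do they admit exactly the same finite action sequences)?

traces(P) ≠ traces(Q) — witness ⟨c⟩

Reachable graph of P (2 states):
  s0 = rec X. c.(b.d.0 + (0\{a,d} + b.X))\{b,c} → --c--▸ s1
  s1 = (b.d.0 + (0\{a,d} + b.(rec X. c.(b.d.0 + (0\{a,d} + b.X))\{b,c})))\{b,c} → ∅
Reachable graph of Q (2 states):
  t0 = rec X. b.(b.d.0 + (0\{a,d} + b.X))\{b,c} → --b--▸ t1
  t1 = (b.d.0 + (0\{a,d} + b.(rec X. b.(b.d.0 + (0\{a,d} + b.X))\{b,c})))\{b,c} → ∅
Run σ = ⟨c⟩ on P: start {s0}
  [1] c ⇒ {s1}
  P completes σ.
Run σ = ⟨c⟩ on Q: start {t0}
  [1] c ⇒ ∅ (Q stuck)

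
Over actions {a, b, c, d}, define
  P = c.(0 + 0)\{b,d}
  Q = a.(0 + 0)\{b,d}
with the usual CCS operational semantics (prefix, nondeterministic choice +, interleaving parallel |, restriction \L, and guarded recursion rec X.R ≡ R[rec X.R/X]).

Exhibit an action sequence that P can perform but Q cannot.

c

P's transition system — 2 states:
  s0 = c.(0 + 0)\{b,d} ⊢ ··c··> s1
  s1 = (0 + 0)\{b,d} ⊢ ∅
Q's transition system — 2 states:
  t0 = a.(0 + 0)\{b,d} ⊢ ··a··> t1
  t1 = (0 + 0)\{b,d} ⊢ ∅
Trace ⟨c⟩ through P, begin at {s0}:
  after c @ step 1: {s1}
  ✓ P
Trace ⟨c⟩ through Q, begin at {t0}:
  after c @ step 1: ∅  — Q cannot continue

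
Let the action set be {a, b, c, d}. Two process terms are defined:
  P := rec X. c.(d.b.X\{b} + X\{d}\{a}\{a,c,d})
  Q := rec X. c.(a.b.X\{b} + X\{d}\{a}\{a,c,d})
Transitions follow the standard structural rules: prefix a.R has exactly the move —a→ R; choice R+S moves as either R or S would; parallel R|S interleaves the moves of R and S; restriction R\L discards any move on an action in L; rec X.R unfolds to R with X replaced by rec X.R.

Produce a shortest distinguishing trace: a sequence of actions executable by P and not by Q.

cd

LTS(P): 6 reachable states
  p0 = rec X. c.(d.b.X\{b} + X\{d}\{a}\{a,c,d}) has moves —c→ p1
  p1 = d.b.(rec X. c.(d.b.X\{b} + X\{d}\{a}\{a,c,d}))\{b} + (rec X. c.(d.b.X\{b} + X\{d}\{a}\{a,c,d}))\{d}\{a}\{a,c,d} has moves —d→ p2
  p2 = b.(rec X. c.(d.b.X\{b} + X\{d}\{a}\{a,c,d}))\{b} has moves —b→ p3
  p3 = (rec X. c.(d.b.X\{b} + X\{d}\{a}\{a,c,d}))\{b} has moves —c→ p4
  p4 = (d.b.(rec X. c.(d.b.X\{b} + X\{d}\{a}\{a,c,d}))\{b} + (rec X. c.(d.b.X\{b} + X\{d}\{a}\{a,c,d}))\{d}\{a}\{a,c,d})\{b} has moves —d→ p5
  p5 = (b.(rec X. c.(d.b.X\{b} + X\{d}\{a}\{a,c,d}))\{b})\{b} has moves (no moves)
LTS(Q): 6 reachable states
  q0 = rec X. c.(a.b.X\{b} + X\{d}\{a}\{a,c,d}) has moves —c→ q1
  q1 = a.b.(rec X. c.(a.b.X\{b} + X\{d}\{a}\{a,c,d}))\{b} + (rec X. c.(a.b.X\{b} + X\{d}\{a}\{a,c,d}))\{d}\{a}\{a,c,d} has moves —a→ q2
  q2 = b.(rec X. c.(a.b.X\{b} + X\{d}\{a}\{a,c,d}))\{b} has moves —b→ q3
  q3 = (rec X. c.(a.b.X\{b} + X\{d}\{a}\{a,c,d}))\{b} has moves —c→ q4
  q4 = (a.b.(rec X. c.(a.b.X\{b} + X\{d}\{a}\{a,c,d}))\{b} + (rec X. c.(a.b.X\{b} + X\{d}\{a}\{a,c,d}))\{d}\{a}\{a,c,d})\{b} has moves —a→ q5
  q5 = (b.(rec X. c.(a.b.X\{b} + X\{d}\{a}\{a,c,d}))\{b})\{b} has moves (no moves)
Trace ⟨cd⟩ through P, begin at {p0}:
  after c @ step 1: {p1}
  after d @ step 2: {p2}
  ✓ P
Trace ⟨cd⟩ through Q, begin at {q0}:
  after c @ step 1: {q1}
  after d @ step 2: no successor for Q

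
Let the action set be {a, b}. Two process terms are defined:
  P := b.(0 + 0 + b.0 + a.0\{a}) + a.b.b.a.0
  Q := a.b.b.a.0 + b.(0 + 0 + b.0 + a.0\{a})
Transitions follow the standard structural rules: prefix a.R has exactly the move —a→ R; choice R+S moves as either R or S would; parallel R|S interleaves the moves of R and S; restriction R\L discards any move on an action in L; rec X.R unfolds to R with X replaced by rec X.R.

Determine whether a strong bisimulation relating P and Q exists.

P's transition system — 7 states:
  s0 = b.(0 + 0 + b.0 + a.0\{a}) + a.b.b.a.0 | --a--▸ s1, --b--▸ s2
  s1 = b.b.a.0 | --b--▸ s3
  s2 = 0 + 0 + b.0 + a.0\{a} | --a--▸ s4, --b--▸ s5
  s3 = b.a.0 | --b--▸ s6
  s4 = 0\{a} | (no moves)
  s5 = 0 | (no moves)
  s6 = a.0 | --a--▸ s5
Q's transition system — 7 states:
  t0 = a.b.b.a.0 + b.(0 + 0 + b.0 + a.0\{a}) | --a--▸ t1, --b--▸ t2
  t1 = b.b.a.0 | --b--▸ t3
  t2 = 0 + 0 + b.0 + a.0\{a} | --a--▸ t4, --b--▸ t5
  t3 = b.a.0 | --b--▸ t6
  t4 = 0\{a} | (no moves)
  t5 = 0 | (no moves)
  t6 = a.0 | --a--▸ t5
Bisimilarity quotient blocks:
  B0 = {s0, t0}
  B1 = {s2, t2}
  B2 = {s4, s5, t4, t5}
  B3 = {s1, t1}
  B4 = {s3, t3}
  B5 = {s6, t6}
s0 ∈ B0, t0 ∈ B0 → same block

bisimilar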